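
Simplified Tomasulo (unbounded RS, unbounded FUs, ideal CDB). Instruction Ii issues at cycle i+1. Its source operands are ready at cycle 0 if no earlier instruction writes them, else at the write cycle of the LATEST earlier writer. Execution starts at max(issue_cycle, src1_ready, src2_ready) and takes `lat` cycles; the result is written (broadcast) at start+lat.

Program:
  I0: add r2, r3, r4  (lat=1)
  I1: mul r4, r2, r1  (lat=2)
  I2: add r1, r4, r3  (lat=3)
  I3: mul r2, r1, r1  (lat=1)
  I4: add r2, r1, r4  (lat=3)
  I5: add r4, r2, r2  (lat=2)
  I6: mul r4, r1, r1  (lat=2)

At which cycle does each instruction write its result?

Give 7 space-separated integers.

I0 add r2: issue@1 deps=(None,None) exec_start@1 write@2
I1 mul r4: issue@2 deps=(0,None) exec_start@2 write@4
I2 add r1: issue@3 deps=(1,None) exec_start@4 write@7
I3 mul r2: issue@4 deps=(2,2) exec_start@7 write@8
I4 add r2: issue@5 deps=(2,1) exec_start@7 write@10
I5 add r4: issue@6 deps=(4,4) exec_start@10 write@12
I6 mul r4: issue@7 deps=(2,2) exec_start@7 write@9

Answer: 2 4 7 8 10 12 9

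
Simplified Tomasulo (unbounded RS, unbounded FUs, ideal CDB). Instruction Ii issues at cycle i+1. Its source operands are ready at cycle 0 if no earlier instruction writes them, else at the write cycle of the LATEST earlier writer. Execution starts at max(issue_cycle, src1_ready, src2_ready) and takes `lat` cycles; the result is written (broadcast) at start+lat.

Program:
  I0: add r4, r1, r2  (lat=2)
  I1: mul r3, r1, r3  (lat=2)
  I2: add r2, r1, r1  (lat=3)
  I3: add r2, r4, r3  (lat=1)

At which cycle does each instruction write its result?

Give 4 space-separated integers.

I0 add r4: issue@1 deps=(None,None) exec_start@1 write@3
I1 mul r3: issue@2 deps=(None,None) exec_start@2 write@4
I2 add r2: issue@3 deps=(None,None) exec_start@3 write@6
I3 add r2: issue@4 deps=(0,1) exec_start@4 write@5

Answer: 3 4 6 5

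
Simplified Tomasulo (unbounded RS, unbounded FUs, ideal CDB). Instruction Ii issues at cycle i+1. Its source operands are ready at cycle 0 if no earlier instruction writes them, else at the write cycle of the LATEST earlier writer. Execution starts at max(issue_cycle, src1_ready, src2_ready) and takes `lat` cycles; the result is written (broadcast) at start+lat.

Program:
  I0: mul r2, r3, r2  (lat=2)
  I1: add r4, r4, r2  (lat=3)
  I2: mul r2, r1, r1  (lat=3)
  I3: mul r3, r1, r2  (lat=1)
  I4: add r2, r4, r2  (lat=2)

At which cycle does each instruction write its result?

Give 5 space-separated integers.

I0 mul r2: issue@1 deps=(None,None) exec_start@1 write@3
I1 add r4: issue@2 deps=(None,0) exec_start@3 write@6
I2 mul r2: issue@3 deps=(None,None) exec_start@3 write@6
I3 mul r3: issue@4 deps=(None,2) exec_start@6 write@7
I4 add r2: issue@5 deps=(1,2) exec_start@6 write@8

Answer: 3 6 6 7 8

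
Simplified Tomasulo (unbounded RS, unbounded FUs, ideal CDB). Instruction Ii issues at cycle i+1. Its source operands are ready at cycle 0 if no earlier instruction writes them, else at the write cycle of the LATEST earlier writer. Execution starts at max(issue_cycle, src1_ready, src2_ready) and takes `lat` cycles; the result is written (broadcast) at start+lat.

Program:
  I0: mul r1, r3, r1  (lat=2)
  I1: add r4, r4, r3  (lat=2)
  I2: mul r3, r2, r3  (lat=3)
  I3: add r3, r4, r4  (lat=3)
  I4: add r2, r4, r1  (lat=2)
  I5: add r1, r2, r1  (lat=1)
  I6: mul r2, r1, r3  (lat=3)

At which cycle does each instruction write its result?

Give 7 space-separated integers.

I0 mul r1: issue@1 deps=(None,None) exec_start@1 write@3
I1 add r4: issue@2 deps=(None,None) exec_start@2 write@4
I2 mul r3: issue@3 deps=(None,None) exec_start@3 write@6
I3 add r3: issue@4 deps=(1,1) exec_start@4 write@7
I4 add r2: issue@5 deps=(1,0) exec_start@5 write@7
I5 add r1: issue@6 deps=(4,0) exec_start@7 write@8
I6 mul r2: issue@7 deps=(5,3) exec_start@8 write@11

Answer: 3 4 6 7 7 8 11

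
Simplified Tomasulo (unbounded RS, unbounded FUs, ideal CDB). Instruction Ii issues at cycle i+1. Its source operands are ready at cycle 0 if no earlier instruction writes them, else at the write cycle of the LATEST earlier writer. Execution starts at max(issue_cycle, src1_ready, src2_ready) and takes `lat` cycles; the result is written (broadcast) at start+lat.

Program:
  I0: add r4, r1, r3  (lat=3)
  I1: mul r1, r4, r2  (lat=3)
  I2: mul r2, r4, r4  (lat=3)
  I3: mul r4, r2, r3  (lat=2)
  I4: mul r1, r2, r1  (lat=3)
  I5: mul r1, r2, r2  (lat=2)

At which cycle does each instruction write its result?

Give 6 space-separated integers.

I0 add r4: issue@1 deps=(None,None) exec_start@1 write@4
I1 mul r1: issue@2 deps=(0,None) exec_start@4 write@7
I2 mul r2: issue@3 deps=(0,0) exec_start@4 write@7
I3 mul r4: issue@4 deps=(2,None) exec_start@7 write@9
I4 mul r1: issue@5 deps=(2,1) exec_start@7 write@10
I5 mul r1: issue@6 deps=(2,2) exec_start@7 write@9

Answer: 4 7 7 9 10 9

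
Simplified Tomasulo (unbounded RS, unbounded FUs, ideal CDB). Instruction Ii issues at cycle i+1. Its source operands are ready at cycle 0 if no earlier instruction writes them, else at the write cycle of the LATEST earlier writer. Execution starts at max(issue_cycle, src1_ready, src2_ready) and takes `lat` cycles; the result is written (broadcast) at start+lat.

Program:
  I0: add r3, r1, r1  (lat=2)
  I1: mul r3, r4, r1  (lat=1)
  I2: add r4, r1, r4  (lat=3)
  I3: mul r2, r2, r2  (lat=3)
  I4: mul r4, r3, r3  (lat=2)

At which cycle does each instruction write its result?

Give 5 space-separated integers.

I0 add r3: issue@1 deps=(None,None) exec_start@1 write@3
I1 mul r3: issue@2 deps=(None,None) exec_start@2 write@3
I2 add r4: issue@3 deps=(None,None) exec_start@3 write@6
I3 mul r2: issue@4 deps=(None,None) exec_start@4 write@7
I4 mul r4: issue@5 deps=(1,1) exec_start@5 write@7

Answer: 3 3 6 7 7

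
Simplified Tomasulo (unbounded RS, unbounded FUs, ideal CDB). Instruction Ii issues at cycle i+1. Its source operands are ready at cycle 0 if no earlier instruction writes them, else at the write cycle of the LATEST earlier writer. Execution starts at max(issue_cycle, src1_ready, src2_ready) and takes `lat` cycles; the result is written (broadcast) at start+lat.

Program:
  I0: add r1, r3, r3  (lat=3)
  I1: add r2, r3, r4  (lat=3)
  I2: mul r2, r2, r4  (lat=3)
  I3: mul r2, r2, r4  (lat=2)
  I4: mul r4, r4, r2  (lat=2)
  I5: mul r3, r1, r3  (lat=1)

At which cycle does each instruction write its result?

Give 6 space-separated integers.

Answer: 4 5 8 10 12 7

Derivation:
I0 add r1: issue@1 deps=(None,None) exec_start@1 write@4
I1 add r2: issue@2 deps=(None,None) exec_start@2 write@5
I2 mul r2: issue@3 deps=(1,None) exec_start@5 write@8
I3 mul r2: issue@4 deps=(2,None) exec_start@8 write@10
I4 mul r4: issue@5 deps=(None,3) exec_start@10 write@12
I5 mul r3: issue@6 deps=(0,None) exec_start@6 write@7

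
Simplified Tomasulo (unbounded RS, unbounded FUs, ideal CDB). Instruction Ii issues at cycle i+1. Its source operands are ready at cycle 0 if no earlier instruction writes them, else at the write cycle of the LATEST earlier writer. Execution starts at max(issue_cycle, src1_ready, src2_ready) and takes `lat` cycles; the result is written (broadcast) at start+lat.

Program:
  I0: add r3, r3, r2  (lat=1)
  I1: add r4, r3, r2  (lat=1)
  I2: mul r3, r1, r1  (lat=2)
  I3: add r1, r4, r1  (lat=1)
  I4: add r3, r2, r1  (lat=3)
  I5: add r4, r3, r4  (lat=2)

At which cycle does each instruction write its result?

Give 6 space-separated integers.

Answer: 2 3 5 5 8 10

Derivation:
I0 add r3: issue@1 deps=(None,None) exec_start@1 write@2
I1 add r4: issue@2 deps=(0,None) exec_start@2 write@3
I2 mul r3: issue@3 deps=(None,None) exec_start@3 write@5
I3 add r1: issue@4 deps=(1,None) exec_start@4 write@5
I4 add r3: issue@5 deps=(None,3) exec_start@5 write@8
I5 add r4: issue@6 deps=(4,1) exec_start@8 write@10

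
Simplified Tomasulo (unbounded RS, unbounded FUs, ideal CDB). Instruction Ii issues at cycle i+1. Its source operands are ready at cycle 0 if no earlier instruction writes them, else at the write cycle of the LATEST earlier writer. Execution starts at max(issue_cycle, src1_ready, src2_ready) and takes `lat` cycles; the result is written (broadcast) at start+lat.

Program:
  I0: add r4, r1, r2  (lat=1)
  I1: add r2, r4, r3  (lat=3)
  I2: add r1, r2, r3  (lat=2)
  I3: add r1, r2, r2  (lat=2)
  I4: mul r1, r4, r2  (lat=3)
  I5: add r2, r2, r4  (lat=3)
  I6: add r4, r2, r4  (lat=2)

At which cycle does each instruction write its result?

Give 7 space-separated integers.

I0 add r4: issue@1 deps=(None,None) exec_start@1 write@2
I1 add r2: issue@2 deps=(0,None) exec_start@2 write@5
I2 add r1: issue@3 deps=(1,None) exec_start@5 write@7
I3 add r1: issue@4 deps=(1,1) exec_start@5 write@7
I4 mul r1: issue@5 deps=(0,1) exec_start@5 write@8
I5 add r2: issue@6 deps=(1,0) exec_start@6 write@9
I6 add r4: issue@7 deps=(5,0) exec_start@9 write@11

Answer: 2 5 7 7 8 9 11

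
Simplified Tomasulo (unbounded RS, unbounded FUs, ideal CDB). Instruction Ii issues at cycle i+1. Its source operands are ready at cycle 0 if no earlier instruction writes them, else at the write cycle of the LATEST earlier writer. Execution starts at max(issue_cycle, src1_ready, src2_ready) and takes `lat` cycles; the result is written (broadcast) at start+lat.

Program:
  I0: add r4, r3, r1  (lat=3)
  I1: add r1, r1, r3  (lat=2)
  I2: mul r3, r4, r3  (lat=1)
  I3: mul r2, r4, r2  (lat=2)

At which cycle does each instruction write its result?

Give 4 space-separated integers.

I0 add r4: issue@1 deps=(None,None) exec_start@1 write@4
I1 add r1: issue@2 deps=(None,None) exec_start@2 write@4
I2 mul r3: issue@3 deps=(0,None) exec_start@4 write@5
I3 mul r2: issue@4 deps=(0,None) exec_start@4 write@6

Answer: 4 4 5 6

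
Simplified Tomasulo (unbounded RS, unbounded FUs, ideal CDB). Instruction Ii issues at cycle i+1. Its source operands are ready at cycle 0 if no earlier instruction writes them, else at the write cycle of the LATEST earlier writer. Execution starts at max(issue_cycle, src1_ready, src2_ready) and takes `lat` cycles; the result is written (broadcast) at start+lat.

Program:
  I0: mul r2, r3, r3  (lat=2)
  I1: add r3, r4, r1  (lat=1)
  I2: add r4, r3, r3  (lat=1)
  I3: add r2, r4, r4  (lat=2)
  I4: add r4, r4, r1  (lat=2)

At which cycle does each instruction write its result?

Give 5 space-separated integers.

Answer: 3 3 4 6 7

Derivation:
I0 mul r2: issue@1 deps=(None,None) exec_start@1 write@3
I1 add r3: issue@2 deps=(None,None) exec_start@2 write@3
I2 add r4: issue@3 deps=(1,1) exec_start@3 write@4
I3 add r2: issue@4 deps=(2,2) exec_start@4 write@6
I4 add r4: issue@5 deps=(2,None) exec_start@5 write@7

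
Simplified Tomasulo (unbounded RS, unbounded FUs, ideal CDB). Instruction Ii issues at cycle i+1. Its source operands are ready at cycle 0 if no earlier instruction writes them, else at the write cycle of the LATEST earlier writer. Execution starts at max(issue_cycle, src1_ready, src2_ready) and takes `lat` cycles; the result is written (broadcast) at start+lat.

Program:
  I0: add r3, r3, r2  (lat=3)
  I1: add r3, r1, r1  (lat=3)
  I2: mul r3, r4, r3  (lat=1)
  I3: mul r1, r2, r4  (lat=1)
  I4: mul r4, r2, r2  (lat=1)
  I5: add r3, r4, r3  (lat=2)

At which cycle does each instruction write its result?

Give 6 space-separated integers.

I0 add r3: issue@1 deps=(None,None) exec_start@1 write@4
I1 add r3: issue@2 deps=(None,None) exec_start@2 write@5
I2 mul r3: issue@3 deps=(None,1) exec_start@5 write@6
I3 mul r1: issue@4 deps=(None,None) exec_start@4 write@5
I4 mul r4: issue@5 deps=(None,None) exec_start@5 write@6
I5 add r3: issue@6 deps=(4,2) exec_start@6 write@8

Answer: 4 5 6 5 6 8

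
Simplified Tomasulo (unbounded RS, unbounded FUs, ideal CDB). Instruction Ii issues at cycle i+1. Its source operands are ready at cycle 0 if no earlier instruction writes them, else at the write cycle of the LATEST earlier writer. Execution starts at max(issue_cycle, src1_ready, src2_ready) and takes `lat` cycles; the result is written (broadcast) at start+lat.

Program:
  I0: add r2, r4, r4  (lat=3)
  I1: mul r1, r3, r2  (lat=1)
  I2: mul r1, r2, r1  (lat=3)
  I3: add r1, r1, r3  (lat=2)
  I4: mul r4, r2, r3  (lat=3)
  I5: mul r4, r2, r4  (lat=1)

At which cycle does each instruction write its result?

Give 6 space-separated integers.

Answer: 4 5 8 10 8 9

Derivation:
I0 add r2: issue@1 deps=(None,None) exec_start@1 write@4
I1 mul r1: issue@2 deps=(None,0) exec_start@4 write@5
I2 mul r1: issue@3 deps=(0,1) exec_start@5 write@8
I3 add r1: issue@4 deps=(2,None) exec_start@8 write@10
I4 mul r4: issue@5 deps=(0,None) exec_start@5 write@8
I5 mul r4: issue@6 deps=(0,4) exec_start@8 write@9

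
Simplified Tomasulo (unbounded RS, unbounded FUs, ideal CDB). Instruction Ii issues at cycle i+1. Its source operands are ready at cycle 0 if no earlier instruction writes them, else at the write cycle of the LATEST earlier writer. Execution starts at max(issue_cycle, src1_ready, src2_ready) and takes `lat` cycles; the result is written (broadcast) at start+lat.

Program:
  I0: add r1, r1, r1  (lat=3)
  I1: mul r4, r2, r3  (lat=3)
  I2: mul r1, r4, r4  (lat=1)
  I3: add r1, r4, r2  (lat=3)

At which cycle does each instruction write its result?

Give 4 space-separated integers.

I0 add r1: issue@1 deps=(None,None) exec_start@1 write@4
I1 mul r4: issue@2 deps=(None,None) exec_start@2 write@5
I2 mul r1: issue@3 deps=(1,1) exec_start@5 write@6
I3 add r1: issue@4 deps=(1,None) exec_start@5 write@8

Answer: 4 5 6 8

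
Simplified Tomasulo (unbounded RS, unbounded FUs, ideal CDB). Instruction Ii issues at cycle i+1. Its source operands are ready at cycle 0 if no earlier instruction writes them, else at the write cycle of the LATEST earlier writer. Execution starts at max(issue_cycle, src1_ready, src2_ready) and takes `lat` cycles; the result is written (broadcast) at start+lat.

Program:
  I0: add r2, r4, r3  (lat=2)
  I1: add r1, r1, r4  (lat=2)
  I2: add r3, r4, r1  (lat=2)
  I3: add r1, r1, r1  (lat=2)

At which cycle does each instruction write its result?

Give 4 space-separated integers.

I0 add r2: issue@1 deps=(None,None) exec_start@1 write@3
I1 add r1: issue@2 deps=(None,None) exec_start@2 write@4
I2 add r3: issue@3 deps=(None,1) exec_start@4 write@6
I3 add r1: issue@4 deps=(1,1) exec_start@4 write@6

Answer: 3 4 6 6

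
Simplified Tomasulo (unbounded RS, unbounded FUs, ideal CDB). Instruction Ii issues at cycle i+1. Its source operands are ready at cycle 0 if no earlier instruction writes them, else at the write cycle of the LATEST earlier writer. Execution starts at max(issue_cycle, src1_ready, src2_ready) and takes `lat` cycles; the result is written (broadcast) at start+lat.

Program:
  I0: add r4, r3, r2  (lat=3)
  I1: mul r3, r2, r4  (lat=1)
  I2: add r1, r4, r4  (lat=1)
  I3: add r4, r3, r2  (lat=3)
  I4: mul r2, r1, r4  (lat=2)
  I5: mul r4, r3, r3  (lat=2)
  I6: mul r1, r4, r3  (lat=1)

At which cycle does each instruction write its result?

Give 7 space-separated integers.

Answer: 4 5 5 8 10 8 9

Derivation:
I0 add r4: issue@1 deps=(None,None) exec_start@1 write@4
I1 mul r3: issue@2 deps=(None,0) exec_start@4 write@5
I2 add r1: issue@3 deps=(0,0) exec_start@4 write@5
I3 add r4: issue@4 deps=(1,None) exec_start@5 write@8
I4 mul r2: issue@5 deps=(2,3) exec_start@8 write@10
I5 mul r4: issue@6 deps=(1,1) exec_start@6 write@8
I6 mul r1: issue@7 deps=(5,1) exec_start@8 write@9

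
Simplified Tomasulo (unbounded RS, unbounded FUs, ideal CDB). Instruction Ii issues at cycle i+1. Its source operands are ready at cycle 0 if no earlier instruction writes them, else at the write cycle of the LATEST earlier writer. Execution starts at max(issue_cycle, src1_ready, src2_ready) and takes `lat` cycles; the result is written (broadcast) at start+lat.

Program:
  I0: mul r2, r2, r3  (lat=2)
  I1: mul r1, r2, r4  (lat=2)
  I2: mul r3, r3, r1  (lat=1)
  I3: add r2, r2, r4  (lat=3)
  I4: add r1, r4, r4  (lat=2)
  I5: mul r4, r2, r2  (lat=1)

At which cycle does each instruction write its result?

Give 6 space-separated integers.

I0 mul r2: issue@1 deps=(None,None) exec_start@1 write@3
I1 mul r1: issue@2 deps=(0,None) exec_start@3 write@5
I2 mul r3: issue@3 deps=(None,1) exec_start@5 write@6
I3 add r2: issue@4 deps=(0,None) exec_start@4 write@7
I4 add r1: issue@5 deps=(None,None) exec_start@5 write@7
I5 mul r4: issue@6 deps=(3,3) exec_start@7 write@8

Answer: 3 5 6 7 7 8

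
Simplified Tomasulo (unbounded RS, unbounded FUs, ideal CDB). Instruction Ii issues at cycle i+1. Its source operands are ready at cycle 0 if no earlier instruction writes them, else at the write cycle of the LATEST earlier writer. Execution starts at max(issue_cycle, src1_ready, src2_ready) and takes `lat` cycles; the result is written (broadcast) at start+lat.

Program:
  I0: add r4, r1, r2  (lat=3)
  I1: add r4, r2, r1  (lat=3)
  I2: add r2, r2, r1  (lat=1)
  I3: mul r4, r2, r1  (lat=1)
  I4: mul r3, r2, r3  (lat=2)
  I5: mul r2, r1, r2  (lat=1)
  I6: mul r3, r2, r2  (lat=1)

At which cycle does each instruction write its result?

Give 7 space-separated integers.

Answer: 4 5 4 5 7 7 8

Derivation:
I0 add r4: issue@1 deps=(None,None) exec_start@1 write@4
I1 add r4: issue@2 deps=(None,None) exec_start@2 write@5
I2 add r2: issue@3 deps=(None,None) exec_start@3 write@4
I3 mul r4: issue@4 deps=(2,None) exec_start@4 write@5
I4 mul r3: issue@5 deps=(2,None) exec_start@5 write@7
I5 mul r2: issue@6 deps=(None,2) exec_start@6 write@7
I6 mul r3: issue@7 deps=(5,5) exec_start@7 write@8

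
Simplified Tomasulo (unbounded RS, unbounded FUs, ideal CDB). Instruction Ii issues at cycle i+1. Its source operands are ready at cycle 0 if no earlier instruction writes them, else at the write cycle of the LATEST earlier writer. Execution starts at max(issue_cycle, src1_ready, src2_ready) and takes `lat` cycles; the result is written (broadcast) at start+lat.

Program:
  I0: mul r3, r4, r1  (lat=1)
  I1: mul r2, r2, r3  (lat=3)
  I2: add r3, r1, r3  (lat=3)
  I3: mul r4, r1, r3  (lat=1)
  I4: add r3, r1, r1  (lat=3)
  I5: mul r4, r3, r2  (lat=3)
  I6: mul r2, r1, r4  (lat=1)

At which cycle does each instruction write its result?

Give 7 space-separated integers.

Answer: 2 5 6 7 8 11 12

Derivation:
I0 mul r3: issue@1 deps=(None,None) exec_start@1 write@2
I1 mul r2: issue@2 deps=(None,0) exec_start@2 write@5
I2 add r3: issue@3 deps=(None,0) exec_start@3 write@6
I3 mul r4: issue@4 deps=(None,2) exec_start@6 write@7
I4 add r3: issue@5 deps=(None,None) exec_start@5 write@8
I5 mul r4: issue@6 deps=(4,1) exec_start@8 write@11
I6 mul r2: issue@7 deps=(None,5) exec_start@11 write@12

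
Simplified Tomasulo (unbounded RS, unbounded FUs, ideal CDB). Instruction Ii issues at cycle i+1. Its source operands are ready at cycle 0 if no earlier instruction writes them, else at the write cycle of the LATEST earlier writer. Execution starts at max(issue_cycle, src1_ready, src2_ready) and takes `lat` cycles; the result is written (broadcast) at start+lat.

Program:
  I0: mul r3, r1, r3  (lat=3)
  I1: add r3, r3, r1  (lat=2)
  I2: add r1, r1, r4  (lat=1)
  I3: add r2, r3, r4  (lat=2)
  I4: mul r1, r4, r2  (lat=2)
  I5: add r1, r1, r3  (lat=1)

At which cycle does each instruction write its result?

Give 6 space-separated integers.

Answer: 4 6 4 8 10 11

Derivation:
I0 mul r3: issue@1 deps=(None,None) exec_start@1 write@4
I1 add r3: issue@2 deps=(0,None) exec_start@4 write@6
I2 add r1: issue@3 deps=(None,None) exec_start@3 write@4
I3 add r2: issue@4 deps=(1,None) exec_start@6 write@8
I4 mul r1: issue@5 deps=(None,3) exec_start@8 write@10
I5 add r1: issue@6 deps=(4,1) exec_start@10 write@11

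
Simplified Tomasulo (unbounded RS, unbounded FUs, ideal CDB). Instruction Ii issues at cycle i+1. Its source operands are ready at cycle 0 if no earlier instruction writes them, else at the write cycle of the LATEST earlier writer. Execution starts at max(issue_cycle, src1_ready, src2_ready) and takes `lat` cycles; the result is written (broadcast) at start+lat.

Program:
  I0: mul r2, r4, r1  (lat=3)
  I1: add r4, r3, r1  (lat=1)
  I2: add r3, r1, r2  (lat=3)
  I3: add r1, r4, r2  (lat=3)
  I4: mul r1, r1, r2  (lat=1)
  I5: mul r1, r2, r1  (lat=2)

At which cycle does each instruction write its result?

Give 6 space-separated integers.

I0 mul r2: issue@1 deps=(None,None) exec_start@1 write@4
I1 add r4: issue@2 deps=(None,None) exec_start@2 write@3
I2 add r3: issue@3 deps=(None,0) exec_start@4 write@7
I3 add r1: issue@4 deps=(1,0) exec_start@4 write@7
I4 mul r1: issue@5 deps=(3,0) exec_start@7 write@8
I5 mul r1: issue@6 deps=(0,4) exec_start@8 write@10

Answer: 4 3 7 7 8 10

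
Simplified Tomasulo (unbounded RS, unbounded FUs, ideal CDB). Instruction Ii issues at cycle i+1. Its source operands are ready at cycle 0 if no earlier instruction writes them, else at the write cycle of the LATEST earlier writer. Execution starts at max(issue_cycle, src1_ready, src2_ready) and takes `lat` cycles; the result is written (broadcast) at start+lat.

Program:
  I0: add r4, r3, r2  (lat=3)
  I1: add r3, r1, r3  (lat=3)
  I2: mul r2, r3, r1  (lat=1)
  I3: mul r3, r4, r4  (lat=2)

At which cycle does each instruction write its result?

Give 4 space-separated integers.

Answer: 4 5 6 6

Derivation:
I0 add r4: issue@1 deps=(None,None) exec_start@1 write@4
I1 add r3: issue@2 deps=(None,None) exec_start@2 write@5
I2 mul r2: issue@3 deps=(1,None) exec_start@5 write@6
I3 mul r3: issue@4 deps=(0,0) exec_start@4 write@6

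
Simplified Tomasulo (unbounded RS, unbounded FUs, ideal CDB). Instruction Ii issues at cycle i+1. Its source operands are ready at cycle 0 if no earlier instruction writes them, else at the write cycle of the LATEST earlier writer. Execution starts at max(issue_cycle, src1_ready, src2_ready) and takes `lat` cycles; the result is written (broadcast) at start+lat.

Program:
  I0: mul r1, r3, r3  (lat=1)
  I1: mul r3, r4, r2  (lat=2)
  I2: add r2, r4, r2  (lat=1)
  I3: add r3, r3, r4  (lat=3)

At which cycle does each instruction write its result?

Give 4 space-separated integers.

I0 mul r1: issue@1 deps=(None,None) exec_start@1 write@2
I1 mul r3: issue@2 deps=(None,None) exec_start@2 write@4
I2 add r2: issue@3 deps=(None,None) exec_start@3 write@4
I3 add r3: issue@4 deps=(1,None) exec_start@4 write@7

Answer: 2 4 4 7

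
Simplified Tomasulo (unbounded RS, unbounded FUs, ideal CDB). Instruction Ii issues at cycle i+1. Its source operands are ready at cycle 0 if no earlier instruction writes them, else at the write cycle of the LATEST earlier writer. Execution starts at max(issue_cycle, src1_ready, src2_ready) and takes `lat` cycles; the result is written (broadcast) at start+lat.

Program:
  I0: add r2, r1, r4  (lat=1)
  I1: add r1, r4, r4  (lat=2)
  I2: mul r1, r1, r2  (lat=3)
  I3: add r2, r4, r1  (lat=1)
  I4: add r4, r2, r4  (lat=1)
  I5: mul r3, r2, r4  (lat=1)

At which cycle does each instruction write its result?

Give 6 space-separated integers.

I0 add r2: issue@1 deps=(None,None) exec_start@1 write@2
I1 add r1: issue@2 deps=(None,None) exec_start@2 write@4
I2 mul r1: issue@3 deps=(1,0) exec_start@4 write@7
I3 add r2: issue@4 deps=(None,2) exec_start@7 write@8
I4 add r4: issue@5 deps=(3,None) exec_start@8 write@9
I5 mul r3: issue@6 deps=(3,4) exec_start@9 write@10

Answer: 2 4 7 8 9 10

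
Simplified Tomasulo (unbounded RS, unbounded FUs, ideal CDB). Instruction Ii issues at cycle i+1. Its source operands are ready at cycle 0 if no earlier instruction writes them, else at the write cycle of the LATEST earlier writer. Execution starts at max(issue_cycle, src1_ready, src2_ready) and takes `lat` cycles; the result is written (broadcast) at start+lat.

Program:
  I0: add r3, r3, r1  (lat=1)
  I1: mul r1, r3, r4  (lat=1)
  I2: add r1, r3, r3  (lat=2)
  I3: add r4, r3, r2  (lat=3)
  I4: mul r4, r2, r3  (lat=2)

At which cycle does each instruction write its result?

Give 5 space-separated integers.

I0 add r3: issue@1 deps=(None,None) exec_start@1 write@2
I1 mul r1: issue@2 deps=(0,None) exec_start@2 write@3
I2 add r1: issue@3 deps=(0,0) exec_start@3 write@5
I3 add r4: issue@4 deps=(0,None) exec_start@4 write@7
I4 mul r4: issue@5 deps=(None,0) exec_start@5 write@7

Answer: 2 3 5 7 7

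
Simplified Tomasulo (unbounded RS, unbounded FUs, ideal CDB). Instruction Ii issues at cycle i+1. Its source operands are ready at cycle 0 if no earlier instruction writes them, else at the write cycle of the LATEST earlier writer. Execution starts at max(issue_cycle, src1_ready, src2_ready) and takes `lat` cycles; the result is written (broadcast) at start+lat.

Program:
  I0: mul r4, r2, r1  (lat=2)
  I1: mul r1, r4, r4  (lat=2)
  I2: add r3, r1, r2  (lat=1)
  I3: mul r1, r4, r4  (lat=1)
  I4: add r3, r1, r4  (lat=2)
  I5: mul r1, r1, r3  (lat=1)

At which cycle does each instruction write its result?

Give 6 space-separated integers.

Answer: 3 5 6 5 7 8

Derivation:
I0 mul r4: issue@1 deps=(None,None) exec_start@1 write@3
I1 mul r1: issue@2 deps=(0,0) exec_start@3 write@5
I2 add r3: issue@3 deps=(1,None) exec_start@5 write@6
I3 mul r1: issue@4 deps=(0,0) exec_start@4 write@5
I4 add r3: issue@5 deps=(3,0) exec_start@5 write@7
I5 mul r1: issue@6 deps=(3,4) exec_start@7 write@8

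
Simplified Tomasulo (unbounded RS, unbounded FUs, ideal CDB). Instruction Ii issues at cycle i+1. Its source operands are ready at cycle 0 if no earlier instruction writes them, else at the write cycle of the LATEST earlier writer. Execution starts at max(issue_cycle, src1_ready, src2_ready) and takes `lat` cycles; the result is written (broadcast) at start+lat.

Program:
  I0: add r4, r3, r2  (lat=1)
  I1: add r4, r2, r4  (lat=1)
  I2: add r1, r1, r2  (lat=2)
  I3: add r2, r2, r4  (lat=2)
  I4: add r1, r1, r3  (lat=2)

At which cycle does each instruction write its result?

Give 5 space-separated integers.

Answer: 2 3 5 6 7

Derivation:
I0 add r4: issue@1 deps=(None,None) exec_start@1 write@2
I1 add r4: issue@2 deps=(None,0) exec_start@2 write@3
I2 add r1: issue@3 deps=(None,None) exec_start@3 write@5
I3 add r2: issue@4 deps=(None,1) exec_start@4 write@6
I4 add r1: issue@5 deps=(2,None) exec_start@5 write@7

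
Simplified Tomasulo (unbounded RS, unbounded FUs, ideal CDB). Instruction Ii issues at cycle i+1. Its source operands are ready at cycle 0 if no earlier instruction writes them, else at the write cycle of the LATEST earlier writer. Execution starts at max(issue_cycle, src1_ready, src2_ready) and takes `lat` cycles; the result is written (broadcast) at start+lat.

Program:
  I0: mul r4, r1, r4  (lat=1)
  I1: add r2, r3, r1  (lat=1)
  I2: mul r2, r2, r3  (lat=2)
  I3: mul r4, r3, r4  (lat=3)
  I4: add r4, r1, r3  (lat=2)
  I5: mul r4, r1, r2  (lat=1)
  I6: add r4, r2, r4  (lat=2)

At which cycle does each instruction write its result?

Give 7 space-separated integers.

Answer: 2 3 5 7 7 7 9

Derivation:
I0 mul r4: issue@1 deps=(None,None) exec_start@1 write@2
I1 add r2: issue@2 deps=(None,None) exec_start@2 write@3
I2 mul r2: issue@3 deps=(1,None) exec_start@3 write@5
I3 mul r4: issue@4 deps=(None,0) exec_start@4 write@7
I4 add r4: issue@5 deps=(None,None) exec_start@5 write@7
I5 mul r4: issue@6 deps=(None,2) exec_start@6 write@7
I6 add r4: issue@7 deps=(2,5) exec_start@7 write@9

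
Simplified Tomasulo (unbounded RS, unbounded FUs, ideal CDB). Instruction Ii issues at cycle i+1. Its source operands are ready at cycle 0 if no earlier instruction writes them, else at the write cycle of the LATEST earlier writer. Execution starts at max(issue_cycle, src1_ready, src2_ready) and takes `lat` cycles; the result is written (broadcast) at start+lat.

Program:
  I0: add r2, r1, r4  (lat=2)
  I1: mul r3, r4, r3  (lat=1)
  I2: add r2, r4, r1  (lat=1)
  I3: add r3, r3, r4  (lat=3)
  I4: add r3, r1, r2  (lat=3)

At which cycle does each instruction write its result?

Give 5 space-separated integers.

I0 add r2: issue@1 deps=(None,None) exec_start@1 write@3
I1 mul r3: issue@2 deps=(None,None) exec_start@2 write@3
I2 add r2: issue@3 deps=(None,None) exec_start@3 write@4
I3 add r3: issue@4 deps=(1,None) exec_start@4 write@7
I4 add r3: issue@5 deps=(None,2) exec_start@5 write@8

Answer: 3 3 4 7 8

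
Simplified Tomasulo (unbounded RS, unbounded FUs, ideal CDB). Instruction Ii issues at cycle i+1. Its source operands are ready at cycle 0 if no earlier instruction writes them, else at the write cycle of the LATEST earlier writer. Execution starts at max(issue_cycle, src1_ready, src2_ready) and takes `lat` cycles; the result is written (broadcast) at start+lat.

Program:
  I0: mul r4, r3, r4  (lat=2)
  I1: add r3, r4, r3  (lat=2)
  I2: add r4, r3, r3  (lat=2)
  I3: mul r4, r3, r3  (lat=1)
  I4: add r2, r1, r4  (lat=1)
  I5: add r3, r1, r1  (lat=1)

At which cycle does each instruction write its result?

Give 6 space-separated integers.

Answer: 3 5 7 6 7 7

Derivation:
I0 mul r4: issue@1 deps=(None,None) exec_start@1 write@3
I1 add r3: issue@2 deps=(0,None) exec_start@3 write@5
I2 add r4: issue@3 deps=(1,1) exec_start@5 write@7
I3 mul r4: issue@4 deps=(1,1) exec_start@5 write@6
I4 add r2: issue@5 deps=(None,3) exec_start@6 write@7
I5 add r3: issue@6 deps=(None,None) exec_start@6 write@7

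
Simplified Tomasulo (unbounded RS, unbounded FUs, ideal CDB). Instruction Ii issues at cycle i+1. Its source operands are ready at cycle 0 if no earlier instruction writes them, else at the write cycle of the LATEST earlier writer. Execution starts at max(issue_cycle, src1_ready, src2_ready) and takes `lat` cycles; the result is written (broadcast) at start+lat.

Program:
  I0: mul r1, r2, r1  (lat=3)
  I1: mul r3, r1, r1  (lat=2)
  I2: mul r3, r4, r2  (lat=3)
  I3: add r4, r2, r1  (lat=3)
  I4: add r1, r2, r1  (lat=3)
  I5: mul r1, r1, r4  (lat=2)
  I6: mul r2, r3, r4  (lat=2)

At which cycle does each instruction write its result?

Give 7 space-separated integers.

I0 mul r1: issue@1 deps=(None,None) exec_start@1 write@4
I1 mul r3: issue@2 deps=(0,0) exec_start@4 write@6
I2 mul r3: issue@3 deps=(None,None) exec_start@3 write@6
I3 add r4: issue@4 deps=(None,0) exec_start@4 write@7
I4 add r1: issue@5 deps=(None,0) exec_start@5 write@8
I5 mul r1: issue@6 deps=(4,3) exec_start@8 write@10
I6 mul r2: issue@7 deps=(2,3) exec_start@7 write@9

Answer: 4 6 6 7 8 10 9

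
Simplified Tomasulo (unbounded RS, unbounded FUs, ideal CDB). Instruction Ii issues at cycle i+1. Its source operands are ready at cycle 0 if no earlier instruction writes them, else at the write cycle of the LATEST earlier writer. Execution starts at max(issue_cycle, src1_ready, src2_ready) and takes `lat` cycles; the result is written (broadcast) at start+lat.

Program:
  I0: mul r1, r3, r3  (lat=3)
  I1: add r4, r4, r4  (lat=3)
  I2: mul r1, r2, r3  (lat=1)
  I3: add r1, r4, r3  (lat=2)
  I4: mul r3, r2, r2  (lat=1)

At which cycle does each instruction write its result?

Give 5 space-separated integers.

Answer: 4 5 4 7 6

Derivation:
I0 mul r1: issue@1 deps=(None,None) exec_start@1 write@4
I1 add r4: issue@2 deps=(None,None) exec_start@2 write@5
I2 mul r1: issue@3 deps=(None,None) exec_start@3 write@4
I3 add r1: issue@4 deps=(1,None) exec_start@5 write@7
I4 mul r3: issue@5 deps=(None,None) exec_start@5 write@6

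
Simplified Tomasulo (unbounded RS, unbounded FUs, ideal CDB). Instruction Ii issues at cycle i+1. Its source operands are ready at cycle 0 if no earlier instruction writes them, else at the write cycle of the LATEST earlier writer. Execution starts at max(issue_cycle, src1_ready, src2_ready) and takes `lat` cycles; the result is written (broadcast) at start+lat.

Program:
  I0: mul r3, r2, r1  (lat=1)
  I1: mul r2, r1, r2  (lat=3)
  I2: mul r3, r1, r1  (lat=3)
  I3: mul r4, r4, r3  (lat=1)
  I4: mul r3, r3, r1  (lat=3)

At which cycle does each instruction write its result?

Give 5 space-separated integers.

I0 mul r3: issue@1 deps=(None,None) exec_start@1 write@2
I1 mul r2: issue@2 deps=(None,None) exec_start@2 write@5
I2 mul r3: issue@3 deps=(None,None) exec_start@3 write@6
I3 mul r4: issue@4 deps=(None,2) exec_start@6 write@7
I4 mul r3: issue@5 deps=(2,None) exec_start@6 write@9

Answer: 2 5 6 7 9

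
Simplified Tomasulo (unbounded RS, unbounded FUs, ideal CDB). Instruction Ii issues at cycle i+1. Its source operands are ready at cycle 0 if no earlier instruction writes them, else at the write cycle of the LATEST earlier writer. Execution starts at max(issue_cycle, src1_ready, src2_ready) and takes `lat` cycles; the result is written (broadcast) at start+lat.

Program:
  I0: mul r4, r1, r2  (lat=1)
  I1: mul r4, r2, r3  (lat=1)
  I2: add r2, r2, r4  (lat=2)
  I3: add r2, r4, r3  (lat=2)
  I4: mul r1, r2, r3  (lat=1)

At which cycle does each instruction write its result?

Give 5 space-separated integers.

I0 mul r4: issue@1 deps=(None,None) exec_start@1 write@2
I1 mul r4: issue@2 deps=(None,None) exec_start@2 write@3
I2 add r2: issue@3 deps=(None,1) exec_start@3 write@5
I3 add r2: issue@4 deps=(1,None) exec_start@4 write@6
I4 mul r1: issue@5 deps=(3,None) exec_start@6 write@7

Answer: 2 3 5 6 7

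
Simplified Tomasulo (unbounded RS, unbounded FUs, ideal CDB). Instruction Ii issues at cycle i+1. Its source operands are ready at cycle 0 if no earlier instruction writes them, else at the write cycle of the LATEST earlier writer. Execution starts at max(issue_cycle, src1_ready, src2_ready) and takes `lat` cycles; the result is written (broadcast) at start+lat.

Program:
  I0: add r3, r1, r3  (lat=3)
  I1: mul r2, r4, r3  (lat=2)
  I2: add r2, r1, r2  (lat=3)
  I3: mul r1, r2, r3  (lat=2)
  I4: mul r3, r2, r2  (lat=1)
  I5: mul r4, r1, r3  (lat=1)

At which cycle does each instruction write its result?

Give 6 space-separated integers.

Answer: 4 6 9 11 10 12

Derivation:
I0 add r3: issue@1 deps=(None,None) exec_start@1 write@4
I1 mul r2: issue@2 deps=(None,0) exec_start@4 write@6
I2 add r2: issue@3 deps=(None,1) exec_start@6 write@9
I3 mul r1: issue@4 deps=(2,0) exec_start@9 write@11
I4 mul r3: issue@5 deps=(2,2) exec_start@9 write@10
I5 mul r4: issue@6 deps=(3,4) exec_start@11 write@12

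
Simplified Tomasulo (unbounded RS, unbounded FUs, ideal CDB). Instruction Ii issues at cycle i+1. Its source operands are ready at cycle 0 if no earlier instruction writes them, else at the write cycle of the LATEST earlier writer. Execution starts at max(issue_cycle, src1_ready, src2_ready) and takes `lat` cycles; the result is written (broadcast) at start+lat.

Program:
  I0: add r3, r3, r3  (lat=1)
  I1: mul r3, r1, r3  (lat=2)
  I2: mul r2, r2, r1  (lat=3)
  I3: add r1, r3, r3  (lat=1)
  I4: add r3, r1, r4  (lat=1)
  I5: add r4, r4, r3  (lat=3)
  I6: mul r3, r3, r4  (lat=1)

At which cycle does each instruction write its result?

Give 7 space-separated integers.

I0 add r3: issue@1 deps=(None,None) exec_start@1 write@2
I1 mul r3: issue@2 deps=(None,0) exec_start@2 write@4
I2 mul r2: issue@3 deps=(None,None) exec_start@3 write@6
I3 add r1: issue@4 deps=(1,1) exec_start@4 write@5
I4 add r3: issue@5 deps=(3,None) exec_start@5 write@6
I5 add r4: issue@6 deps=(None,4) exec_start@6 write@9
I6 mul r3: issue@7 deps=(4,5) exec_start@9 write@10

Answer: 2 4 6 5 6 9 10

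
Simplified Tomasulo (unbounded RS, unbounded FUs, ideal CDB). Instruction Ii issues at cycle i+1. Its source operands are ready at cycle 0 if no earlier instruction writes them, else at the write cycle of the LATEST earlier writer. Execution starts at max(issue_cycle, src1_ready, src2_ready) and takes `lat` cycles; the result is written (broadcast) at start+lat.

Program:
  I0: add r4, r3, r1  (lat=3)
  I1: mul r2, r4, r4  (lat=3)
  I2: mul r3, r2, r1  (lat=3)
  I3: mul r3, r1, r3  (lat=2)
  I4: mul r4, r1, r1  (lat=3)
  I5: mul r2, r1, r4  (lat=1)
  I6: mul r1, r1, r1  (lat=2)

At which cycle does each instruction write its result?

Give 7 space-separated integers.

Answer: 4 7 10 12 8 9 9

Derivation:
I0 add r4: issue@1 deps=(None,None) exec_start@1 write@4
I1 mul r2: issue@2 deps=(0,0) exec_start@4 write@7
I2 mul r3: issue@3 deps=(1,None) exec_start@7 write@10
I3 mul r3: issue@4 deps=(None,2) exec_start@10 write@12
I4 mul r4: issue@5 deps=(None,None) exec_start@5 write@8
I5 mul r2: issue@6 deps=(None,4) exec_start@8 write@9
I6 mul r1: issue@7 deps=(None,None) exec_start@7 write@9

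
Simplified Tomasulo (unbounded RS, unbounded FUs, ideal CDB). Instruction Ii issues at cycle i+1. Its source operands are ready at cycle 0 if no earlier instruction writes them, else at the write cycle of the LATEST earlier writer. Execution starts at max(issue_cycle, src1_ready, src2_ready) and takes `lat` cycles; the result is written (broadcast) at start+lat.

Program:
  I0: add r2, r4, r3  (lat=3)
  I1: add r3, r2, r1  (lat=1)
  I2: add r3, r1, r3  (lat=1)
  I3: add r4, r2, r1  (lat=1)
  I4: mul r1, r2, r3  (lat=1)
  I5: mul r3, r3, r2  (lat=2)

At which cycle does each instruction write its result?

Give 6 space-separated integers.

I0 add r2: issue@1 deps=(None,None) exec_start@1 write@4
I1 add r3: issue@2 deps=(0,None) exec_start@4 write@5
I2 add r3: issue@3 deps=(None,1) exec_start@5 write@6
I3 add r4: issue@4 deps=(0,None) exec_start@4 write@5
I4 mul r1: issue@5 deps=(0,2) exec_start@6 write@7
I5 mul r3: issue@6 deps=(2,0) exec_start@6 write@8

Answer: 4 5 6 5 7 8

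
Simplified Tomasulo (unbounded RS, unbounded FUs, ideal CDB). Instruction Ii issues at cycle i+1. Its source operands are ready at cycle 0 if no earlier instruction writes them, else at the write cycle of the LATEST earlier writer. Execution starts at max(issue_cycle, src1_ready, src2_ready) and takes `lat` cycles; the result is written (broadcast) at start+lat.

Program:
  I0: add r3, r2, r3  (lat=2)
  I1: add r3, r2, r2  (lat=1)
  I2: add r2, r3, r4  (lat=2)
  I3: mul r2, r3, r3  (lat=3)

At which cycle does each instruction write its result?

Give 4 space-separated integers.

I0 add r3: issue@1 deps=(None,None) exec_start@1 write@3
I1 add r3: issue@2 deps=(None,None) exec_start@2 write@3
I2 add r2: issue@3 deps=(1,None) exec_start@3 write@5
I3 mul r2: issue@4 deps=(1,1) exec_start@4 write@7

Answer: 3 3 5 7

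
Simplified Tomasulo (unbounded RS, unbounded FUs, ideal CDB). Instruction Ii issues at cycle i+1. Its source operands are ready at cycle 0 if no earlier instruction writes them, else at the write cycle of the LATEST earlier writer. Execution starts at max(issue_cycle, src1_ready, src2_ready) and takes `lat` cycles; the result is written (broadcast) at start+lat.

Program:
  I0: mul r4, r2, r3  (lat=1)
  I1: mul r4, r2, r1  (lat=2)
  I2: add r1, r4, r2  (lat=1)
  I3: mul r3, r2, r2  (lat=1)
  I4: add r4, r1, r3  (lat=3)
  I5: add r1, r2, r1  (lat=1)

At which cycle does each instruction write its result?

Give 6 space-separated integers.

Answer: 2 4 5 5 8 7

Derivation:
I0 mul r4: issue@1 deps=(None,None) exec_start@1 write@2
I1 mul r4: issue@2 deps=(None,None) exec_start@2 write@4
I2 add r1: issue@3 deps=(1,None) exec_start@4 write@5
I3 mul r3: issue@4 deps=(None,None) exec_start@4 write@5
I4 add r4: issue@5 deps=(2,3) exec_start@5 write@8
I5 add r1: issue@6 deps=(None,2) exec_start@6 write@7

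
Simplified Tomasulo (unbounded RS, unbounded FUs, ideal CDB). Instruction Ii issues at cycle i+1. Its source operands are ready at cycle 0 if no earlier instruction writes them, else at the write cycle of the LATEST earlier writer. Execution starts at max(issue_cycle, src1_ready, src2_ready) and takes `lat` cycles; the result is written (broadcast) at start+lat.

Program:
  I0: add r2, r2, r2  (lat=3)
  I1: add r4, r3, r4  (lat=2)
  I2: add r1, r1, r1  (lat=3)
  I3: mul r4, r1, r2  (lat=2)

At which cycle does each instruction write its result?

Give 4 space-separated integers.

Answer: 4 4 6 8

Derivation:
I0 add r2: issue@1 deps=(None,None) exec_start@1 write@4
I1 add r4: issue@2 deps=(None,None) exec_start@2 write@4
I2 add r1: issue@3 deps=(None,None) exec_start@3 write@6
I3 mul r4: issue@4 deps=(2,0) exec_start@6 write@8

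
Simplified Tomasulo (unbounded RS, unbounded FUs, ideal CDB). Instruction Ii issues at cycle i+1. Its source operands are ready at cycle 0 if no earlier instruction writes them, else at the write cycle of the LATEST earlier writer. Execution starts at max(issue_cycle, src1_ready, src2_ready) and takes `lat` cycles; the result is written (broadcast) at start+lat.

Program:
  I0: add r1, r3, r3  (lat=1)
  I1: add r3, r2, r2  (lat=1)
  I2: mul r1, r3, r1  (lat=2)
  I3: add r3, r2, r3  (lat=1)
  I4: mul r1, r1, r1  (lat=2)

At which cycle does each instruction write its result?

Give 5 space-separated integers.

Answer: 2 3 5 5 7

Derivation:
I0 add r1: issue@1 deps=(None,None) exec_start@1 write@2
I1 add r3: issue@2 deps=(None,None) exec_start@2 write@3
I2 mul r1: issue@3 deps=(1,0) exec_start@3 write@5
I3 add r3: issue@4 deps=(None,1) exec_start@4 write@5
I4 mul r1: issue@5 deps=(2,2) exec_start@5 write@7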